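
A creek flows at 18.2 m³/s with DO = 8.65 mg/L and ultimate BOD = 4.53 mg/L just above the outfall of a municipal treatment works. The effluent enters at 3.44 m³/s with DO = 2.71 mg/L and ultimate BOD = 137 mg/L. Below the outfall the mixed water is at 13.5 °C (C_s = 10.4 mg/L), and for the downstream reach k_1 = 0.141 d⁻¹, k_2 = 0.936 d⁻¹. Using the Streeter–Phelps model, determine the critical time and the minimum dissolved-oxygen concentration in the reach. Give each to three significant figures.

Mixed DO = (18.2×8.65 + 3.44×2.71)/(18.2+3.44) = 166.8/21.64 = 7.706 mg/L.
Mixed L₀ = (18.2×4.53 + 3.44×137)/(21.64) = 553.7/21.64 = 25.59 mg/L.
Initial deficit D₀ = C_s − DO₀ = 10.4 − 7.706 = 2.694 mg/L.
t_c = (1/0.7950) ln[(0.936/0.141)(1 − 2.694×0.7950/(0.141×25.59))] = 1.258 × ln(2.697) = 1.248 d.
D_c = (0.141/0.936) × 25.59 × e^(−0.141×1.248) = 0.1506 × 25.59 × 0.8386 = 3.233 mg/L.
Minimum DO = 10.4 − 3.233 = 7.167 mg/L.

t_c ≈ 1.25 d; minimum DO ≈ 7.17 mg/L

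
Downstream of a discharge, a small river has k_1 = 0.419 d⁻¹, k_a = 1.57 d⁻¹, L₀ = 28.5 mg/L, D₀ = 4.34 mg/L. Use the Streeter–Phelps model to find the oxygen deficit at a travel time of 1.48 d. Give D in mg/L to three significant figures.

k_1 L₀/(k_a−k_1) = 0.419×28.5/(1.57−0.419) = 11.94/1.151 = 10.37 mg/L.
e^(−k_1 t) = e^(−0.419×1.480) = 0.5379; e^(−k_a t) = e^(−1.57×1.480) = 0.09792.
D = 10.37 × (0.5379 − 0.09792) + 4.34 × 0.09792 = 4.565 + 0.4250 = 4.990 mg/L.

D ≈ 4.99 mg/L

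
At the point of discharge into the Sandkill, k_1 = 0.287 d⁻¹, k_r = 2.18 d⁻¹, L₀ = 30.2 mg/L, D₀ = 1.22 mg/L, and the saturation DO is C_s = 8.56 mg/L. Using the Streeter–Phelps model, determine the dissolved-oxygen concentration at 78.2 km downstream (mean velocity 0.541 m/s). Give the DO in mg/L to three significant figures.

Travel time t = x/v = 78.2 km / (0.541 m/s) = 78200 m / 0.541 m/s = 144500 s = 1.673 d.
k_1 L₀/(k_r−k_1) = 0.287×30.2/(2.18−0.287) = 8.667/1.893 = 4.579 mg/L.
e^(−k_1 t) = e^(−0.287×1.673) = 0.6187; e^(−k_r t) = e^(−2.18×1.673) = 0.02607.
D = 4.579 × (0.6187 − 0.02607) + 1.22 × 0.02607 = 2.713 + 0.03180 = 2.745 mg/L.
DO = C_s − D = 8.56 − 2.745 = 5.815 mg/L.

DO ≈ 5.81 mg/L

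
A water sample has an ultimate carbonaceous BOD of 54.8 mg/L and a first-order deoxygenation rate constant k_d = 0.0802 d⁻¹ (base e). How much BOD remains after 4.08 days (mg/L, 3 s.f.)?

L_t = L₀ e^(−k_d t) = 54.8 × e^(−0.0802×4.08) = 54.8 × 0.7209 = 39.51 mg/L.

L ≈ 39.5 mg/L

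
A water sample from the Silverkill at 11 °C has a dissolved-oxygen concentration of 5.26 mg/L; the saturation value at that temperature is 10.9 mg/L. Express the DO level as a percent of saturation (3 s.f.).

% saturation = C/C_s × 100 = 5.26/10.9 × 100 = 48.3 %.

48.3 % saturation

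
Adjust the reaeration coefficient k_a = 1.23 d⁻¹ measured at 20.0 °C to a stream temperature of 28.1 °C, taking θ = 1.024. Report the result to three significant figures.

k_a(T₂) = k_a(T₁) · θ^(T₂−T₁) = 1.23 × 1.024^(28.1−20.0)
= 1.23 × 1.024^8.10 = 1.23 × 1.212 = 1.491 d⁻¹.

k_a ≈ 1.49 d⁻¹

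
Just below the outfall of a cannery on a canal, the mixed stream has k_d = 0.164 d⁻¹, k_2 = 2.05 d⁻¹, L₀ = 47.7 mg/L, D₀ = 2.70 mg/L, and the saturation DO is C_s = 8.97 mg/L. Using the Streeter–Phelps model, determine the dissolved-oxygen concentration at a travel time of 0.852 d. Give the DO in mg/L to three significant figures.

DO ≈ 5.62 mg/L

k_d L₀/(k_2−k_d) = 0.164×47.7/(2.05−0.164) = 7.823/1.886 = 4.148 mg/L.
e^(−k_d t) = e^(−0.164×0.8520) = 0.8696; e^(−k_2 t) = e^(−2.05×0.8520) = 0.1744.
D = 4.148 × (0.8696 − 0.1744) + 2.70 × 0.1744 = 2.884 + 0.4708 = 3.354 mg/L.
DO = C_s − D = 8.97 − 3.354 = 5.616 mg/L.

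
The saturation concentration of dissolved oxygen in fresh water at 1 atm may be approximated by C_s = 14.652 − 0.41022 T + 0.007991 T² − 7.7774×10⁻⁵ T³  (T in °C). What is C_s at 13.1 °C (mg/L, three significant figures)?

C_s ≈ 10.5 mg/L

C_s = 14.652 − 0.41022×13.1 + 0.007991×13.1² − 7.7774×10⁻⁵×13.1³ = 10.47 mg/L.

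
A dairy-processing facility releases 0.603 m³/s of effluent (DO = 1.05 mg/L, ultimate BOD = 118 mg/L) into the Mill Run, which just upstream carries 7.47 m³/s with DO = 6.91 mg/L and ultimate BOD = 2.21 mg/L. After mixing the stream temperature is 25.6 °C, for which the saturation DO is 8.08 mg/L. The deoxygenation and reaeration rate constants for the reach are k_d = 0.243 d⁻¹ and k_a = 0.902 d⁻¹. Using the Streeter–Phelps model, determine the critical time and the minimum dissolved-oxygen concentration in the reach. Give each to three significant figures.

Mixed DO = (7.47×6.91 + 0.603×1.05)/(7.47+0.603) = 52.25/8.073 = 6.472 mg/L.
Mixed L₀ = (7.47×2.21 + 0.603×118)/(8.073) = 87.66/8.073 = 10.86 mg/L.
Initial deficit D₀ = C_s − DO₀ = 8.08 − 6.472 = 1.608 mg/L.
t_c = (1/0.6590) ln[(0.902/0.243)(1 − 1.608×0.6590/(0.243×10.86))] = 1.517 × ln(2.222) = 1.211 d.
D_c = (0.243/0.902) × 10.86 × e^(−0.243×1.211) = 0.2694 × 10.86 × 0.7450 = 2.179 mg/L.
Minimum DO = 8.08 − 2.179 = 5.901 mg/L.

t_c ≈ 1.21 d; minimum DO ≈ 5.90 mg/L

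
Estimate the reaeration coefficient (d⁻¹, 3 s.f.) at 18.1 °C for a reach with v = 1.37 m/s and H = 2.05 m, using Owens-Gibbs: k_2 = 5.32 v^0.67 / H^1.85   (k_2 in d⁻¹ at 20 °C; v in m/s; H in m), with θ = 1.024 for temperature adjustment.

k_2(20) = 5.32 × 1.37^0.67 / 2.05^1.85 = 5.32 × 1.235 / 3.774 = 1.741 d⁻¹.
k_2(18.1) = 1.741 × 1.024^(18.1−20) = 1.741 × 0.9559 = 1.664 d⁻¹.

k_2 ≈ 1.66 d⁻¹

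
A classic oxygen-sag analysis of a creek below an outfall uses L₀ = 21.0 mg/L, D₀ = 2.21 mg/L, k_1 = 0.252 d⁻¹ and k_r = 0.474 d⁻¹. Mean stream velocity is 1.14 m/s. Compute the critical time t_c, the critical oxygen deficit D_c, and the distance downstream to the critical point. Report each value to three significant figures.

t_c ≈ 2.41 d; D_c ≈ 6.09 mg/L; x_c ≈ 237 km

t_c = [1/(k_r−k_1)] ln[(k_r/k_1)(1 − D₀(k_r−k_1)/(k_1 L₀))]
= [1/(0.474−0.252)] ln[(0.474/0.252)(1 − 2.21×0.2220/(0.252×21.0))]
= (1/0.2220) ln[1.881 × 0.9073] = 4.505 × ln(1.707) = 4.505 × 0.5345 = 2.408 d.
L(t_c) = L₀ e^(−k_1 t_c) = 21.0 × 0.5451 = 11.45 mg/L, and at the critical point k_r D_c = k_1 L, so D_c = (0.252/0.474) × 11.45 = 6.086 mg/L.
x_c = v t_c = 1.14 m/s × 2.408 d × 86400 s/d = 237100 m ≈ 237 km.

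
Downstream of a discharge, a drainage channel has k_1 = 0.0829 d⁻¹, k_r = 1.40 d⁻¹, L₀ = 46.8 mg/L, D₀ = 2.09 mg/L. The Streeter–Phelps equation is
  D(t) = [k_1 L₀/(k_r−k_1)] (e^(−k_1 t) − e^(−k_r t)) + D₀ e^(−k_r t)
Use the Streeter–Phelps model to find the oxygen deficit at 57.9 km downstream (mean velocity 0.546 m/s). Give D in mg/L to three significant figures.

D ≈ 2.51 mg/L

Travel time t = x/v = 57.9 km / (0.546 m/s) = 57900 m / 0.546 m/s = 106000 s = 1.227 d.
k_1 L₀/(k_r−k_1) = 0.0829×46.8/(1.40−0.0829) = 3.880/1.317 = 2.946 mg/L.
e^(−k_1 t) = e^(−0.0829×1.227) = 0.9033; e^(−k_r t) = e^(−1.40×1.227) = 0.1794.
D = 2.946 × (0.9033 − 0.1794) + 2.09 × 0.1794 = 2.132 + 0.3749 = 2.507 mg/L.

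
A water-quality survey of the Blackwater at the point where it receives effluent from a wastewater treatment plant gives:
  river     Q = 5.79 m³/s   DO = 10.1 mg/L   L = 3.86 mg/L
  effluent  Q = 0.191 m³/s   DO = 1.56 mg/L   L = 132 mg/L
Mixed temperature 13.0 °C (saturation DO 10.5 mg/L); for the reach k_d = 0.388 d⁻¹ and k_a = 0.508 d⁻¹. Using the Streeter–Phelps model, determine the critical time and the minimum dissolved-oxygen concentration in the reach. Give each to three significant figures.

Mixed DO = (5.79×10.1 + 0.191×1.56)/(5.79+0.191) = 58.78/5.981 = 9.827 mg/L.
Mixed L₀ = (5.79×3.86 + 0.191×132)/(5.981) = 47.56/5.981 = 7.952 mg/L.
Initial deficit D₀ = C_s − DO₀ = 10.5 − 9.827 = 0.6727 mg/L.
t_c = (1/0.1200) ln[(0.508/0.388)(1 − 0.6727×0.1200/(0.388×7.952))] = 8.333 × ln(1.275) = 2.025 d.
D_c = (0.388/0.508) × 7.952 × e^(−0.388×2.025) = 0.7638 × 7.952 × 0.4559 = 2.769 mg/L.
Minimum DO = 10.5 − 2.769 = 7.731 mg/L.

t_c ≈ 2.02 d; minimum DO ≈ 7.73 mg/L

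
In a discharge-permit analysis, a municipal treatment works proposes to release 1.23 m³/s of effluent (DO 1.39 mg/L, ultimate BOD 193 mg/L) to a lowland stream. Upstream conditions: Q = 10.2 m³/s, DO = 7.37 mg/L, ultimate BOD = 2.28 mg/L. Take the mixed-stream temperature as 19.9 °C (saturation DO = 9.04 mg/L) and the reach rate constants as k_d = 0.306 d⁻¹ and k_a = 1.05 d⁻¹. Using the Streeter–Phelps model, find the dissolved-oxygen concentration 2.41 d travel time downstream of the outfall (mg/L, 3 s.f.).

DO ≈ 5.12 mg/L

Mixed DO = (10.2×7.37 + 1.23×1.39)/(10.2+1.23) = 76.88/11.43 = 6.726 mg/L.
Mixed L₀ = (10.2×2.28 + 1.23×193)/(11.43) = 260.6/11.43 = 22.80 mg/L.
Initial deficit D₀ = C_s − DO₀ = 9.04 − 6.726 = 2.314 mg/L.
D(2.41) = [0.306×22.80/(1.05−0.306)](e^(−0.306×2.41) − e^(−1.05×2.41)) + 2.314 e^(−1.05×2.41)
= 9.379 × (0.4783 − 0.07962) + 2.314 × 0.07962 = 3.924 mg/L.
DO = 9.04 − 3.924 = 5.116 mg/L.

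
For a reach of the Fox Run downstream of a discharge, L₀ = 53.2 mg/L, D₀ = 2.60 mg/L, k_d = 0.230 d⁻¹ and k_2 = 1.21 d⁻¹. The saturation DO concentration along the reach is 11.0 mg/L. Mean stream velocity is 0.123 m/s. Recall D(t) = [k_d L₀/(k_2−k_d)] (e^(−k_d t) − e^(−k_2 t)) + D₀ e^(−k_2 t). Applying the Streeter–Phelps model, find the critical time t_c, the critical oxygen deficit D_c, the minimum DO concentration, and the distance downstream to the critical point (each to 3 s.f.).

With k_2/k_d = 5.261 and 1 − D₀(k_2−k_d)/(k_d L₀) = 0.7918,
t_c = ln(5.261 × 0.7918) / (1.21 − 0.230) = ln(4.165) / 0.9800 = 1.427/0.9800 = 1.456 d.
D_c = (k_d/k_2) L₀ e^(−k_d t_c) = (0.230/1.21) × 53.2 × e^(−0.230×1.456) = 0.1901 × 53.2 × 0.7154 = 7.235 mg/L.
Minimum DO = C_s − D_c = 11.0 − 7.235 = 3.765 mg/L.
x_c = v t_c = 0.123 m/s × 1.456 d × 86400 s/d = 15470 m ≈ 15.5 km.

t_c ≈ 1.46 d; D_c ≈ 7.23 mg/L; min DO ≈ 3.77 mg/L; x_c ≈ 15.5 km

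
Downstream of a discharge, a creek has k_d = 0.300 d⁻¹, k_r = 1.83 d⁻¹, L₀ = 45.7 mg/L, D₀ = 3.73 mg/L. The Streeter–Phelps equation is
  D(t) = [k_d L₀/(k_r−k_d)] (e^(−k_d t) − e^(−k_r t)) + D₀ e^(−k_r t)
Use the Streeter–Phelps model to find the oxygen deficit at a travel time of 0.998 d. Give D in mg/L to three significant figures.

k_d L₀/(k_r−k_d) = 0.300×45.7/(1.83−0.300) = 13.71/1.530 = 8.961 mg/L.
e^(−k_d t) = e^(−0.300×0.9980) = 0.7413; e^(−k_r t) = e^(−1.83×0.9980) = 0.1610.
D = 8.961 × (0.7413 − 0.1610) + 3.73 × 0.1610 = 5.200 + 0.6005 = 5.800 mg/L.

D ≈ 5.80 mg/L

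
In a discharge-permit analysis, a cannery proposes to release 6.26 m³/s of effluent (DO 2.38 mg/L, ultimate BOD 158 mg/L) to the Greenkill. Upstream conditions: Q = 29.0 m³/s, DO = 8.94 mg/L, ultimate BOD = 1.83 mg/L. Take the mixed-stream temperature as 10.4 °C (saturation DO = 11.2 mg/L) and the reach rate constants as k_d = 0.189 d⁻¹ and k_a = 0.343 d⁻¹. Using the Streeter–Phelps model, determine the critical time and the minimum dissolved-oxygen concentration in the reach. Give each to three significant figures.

Mixed DO = (29.0×8.94 + 6.26×2.38)/(29.0+6.26) = 274.2/35.26 = 7.775 mg/L.
Mixed L₀ = (29.0×1.83 + 6.26×158)/(35.26) = 1042/35.26 = 29.56 mg/L.
Initial deficit D₀ = C_s − DO₀ = 11.2 − 7.775 = 3.425 mg/L.
t_c = (1/0.1540) ln[(0.343/0.189)(1 − 3.425×0.1540/(0.189×29.56))] = 6.494 × ln(1.643) = 3.226 d.
D_c = (0.189/0.343) × 29.56 × e^(−0.189×3.226) = 0.5510 × 29.56 × 0.5435 = 8.851 mg/L.
Minimum DO = 11.2 − 8.851 = 2.349 mg/L.

t_c ≈ 3.23 d; minimum DO ≈ 2.35 mg/L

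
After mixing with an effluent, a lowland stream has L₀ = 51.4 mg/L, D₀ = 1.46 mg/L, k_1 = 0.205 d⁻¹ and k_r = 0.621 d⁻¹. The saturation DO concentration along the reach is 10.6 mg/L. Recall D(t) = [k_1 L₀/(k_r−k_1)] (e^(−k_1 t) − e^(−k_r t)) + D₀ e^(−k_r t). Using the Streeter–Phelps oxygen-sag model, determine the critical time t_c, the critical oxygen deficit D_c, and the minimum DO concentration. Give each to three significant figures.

t_c ≈ 2.52 d; D_c ≈ 10.1 mg/L; min DO ≈ 0.481 mg/L

t_c = [1/(k_r−k_1)] ln[(k_r/k_1)(1 − D₀(k_r−k_1)/(k_1 L₀))]
= [1/(0.621−0.205)] ln[(0.621/0.205)(1 − 1.46×0.4160/(0.205×51.4))]
= (1/0.4160) ln[3.029 × 0.9424] = 2.404 × ln(2.855) = 2.404 × 1.049 = 2.522 d.
L(t_c) = L₀ e^(−k_1 t_c) = 51.4 × 0.5964 = 30.65 mg/L, and at the critical point k_r D_c = k_1 L, so D_c = (0.205/0.621) × 30.65 = 10.12 mg/L.
Minimum DO = C_s − D_c = 10.6 − 10.12 = 0.4811 mg/L.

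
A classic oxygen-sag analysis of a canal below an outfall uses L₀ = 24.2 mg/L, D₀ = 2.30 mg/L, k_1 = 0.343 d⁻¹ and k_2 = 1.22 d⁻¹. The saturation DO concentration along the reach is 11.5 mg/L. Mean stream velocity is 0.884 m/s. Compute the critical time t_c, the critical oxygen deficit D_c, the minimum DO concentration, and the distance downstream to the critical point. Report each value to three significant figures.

t_c ≈ 1.13 d; D_c ≈ 4.62 mg/L; min DO ≈ 6.88 mg/L; x_c ≈ 86.3 km

With k_2/k_1 = 3.557 and 1 − D₀(k_2−k_1)/(k_1 L₀) = 0.7570,
t_c = ln(3.557 × 0.7570) / (1.22 − 0.343) = ln(2.693) / 0.8770 = 0.9905/0.8770 = 1.129 d.
L(t_c) = L₀ e^(−k_1 t_c) = 24.2 × 0.6788 = 16.43 mg/L, and at the critical point k_2 D_c = k_1 L, so D_c = (0.343/1.22) × 16.43 = 4.619 mg/L.
Minimum DO = C_s − D_c = 11.5 − 4.619 = 6.881 mg/L.
x_c = v t_c = 0.884 m/s × 1.129 d × 86400 s/d = 86260 m ≈ 86.3 km.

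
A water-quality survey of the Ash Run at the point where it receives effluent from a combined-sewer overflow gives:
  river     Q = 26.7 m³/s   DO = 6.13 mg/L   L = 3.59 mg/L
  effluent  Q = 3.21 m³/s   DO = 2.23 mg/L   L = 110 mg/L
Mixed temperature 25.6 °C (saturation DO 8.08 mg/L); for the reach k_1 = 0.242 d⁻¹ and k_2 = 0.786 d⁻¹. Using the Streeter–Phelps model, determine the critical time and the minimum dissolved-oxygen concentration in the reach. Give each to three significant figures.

Mixed DO = (26.7×6.13 + 3.21×2.23)/(26.7+3.21) = 170.8/29.91 = 5.711 mg/L.
Mixed L₀ = (26.7×3.59 + 3.21×110)/(29.91) = 449.0/29.91 = 15.01 mg/L.
Initial deficit D₀ = C_s − DO₀ = 8.08 − 5.711 = 2.369 mg/L.
t_c = (1/0.5440) ln[(0.786/0.242)(1 − 2.369×0.5440/(0.242×15.01))] = 1.838 × ln(2.096) = 1.360 d.
D_c = (0.242/0.786) × 15.01 × e^(−0.242×1.360) = 0.3079 × 15.01 × 0.7195 = 3.325 mg/L.
Minimum DO = 8.08 − 3.325 = 4.755 mg/L.

t_c ≈ 1.36 d; minimum DO ≈ 4.75 mg/L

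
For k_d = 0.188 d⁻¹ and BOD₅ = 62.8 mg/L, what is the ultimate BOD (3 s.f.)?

BOD₅ = L₀(1 − e^(−5k_d)) ⇒ L₀ = BOD₅ / (1 − e^(−5×0.188))
= 62.8 / (1 − 0.3906) = 62.8 / 0.6094 = 103.1 mg/L.

L₀ ≈ 103 mg/L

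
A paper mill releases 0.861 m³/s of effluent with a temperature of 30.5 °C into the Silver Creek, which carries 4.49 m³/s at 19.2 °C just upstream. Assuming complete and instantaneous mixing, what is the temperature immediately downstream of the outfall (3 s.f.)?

21.0 °C

Flow-weighted mixing: C = (Q_r C_r + Q_w C_w)/(Q_r + Q_w)
= (4.49×19.2 + 0.861×30.5)/(4.49 + 0.861) = 112.5/5.351 = 21.02 °C.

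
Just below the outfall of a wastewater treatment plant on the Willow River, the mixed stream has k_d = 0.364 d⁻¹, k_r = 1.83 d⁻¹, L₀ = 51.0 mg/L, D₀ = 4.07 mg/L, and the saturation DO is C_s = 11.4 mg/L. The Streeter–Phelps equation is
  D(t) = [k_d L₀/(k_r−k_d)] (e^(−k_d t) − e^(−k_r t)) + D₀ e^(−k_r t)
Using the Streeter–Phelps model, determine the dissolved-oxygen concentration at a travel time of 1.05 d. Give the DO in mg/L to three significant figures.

DO ≈ 4.02 mg/L

k_d L₀/(k_r−k_d) = 0.364×51.0/(1.83−0.364) = 18.56/1.466 = 12.66 mg/L.
e^(−k_d t) = e^(−0.364×1.050) = 0.6824; e^(−k_r t) = e^(−1.83×1.050) = 0.1464.
D = 12.66 × (0.6824 − 0.1464) + 4.07 × 0.1464 = 6.787 + 0.5958 = 7.383 mg/L.
DO = C_s − D = 11.4 − 7.383 = 4.017 mg/L.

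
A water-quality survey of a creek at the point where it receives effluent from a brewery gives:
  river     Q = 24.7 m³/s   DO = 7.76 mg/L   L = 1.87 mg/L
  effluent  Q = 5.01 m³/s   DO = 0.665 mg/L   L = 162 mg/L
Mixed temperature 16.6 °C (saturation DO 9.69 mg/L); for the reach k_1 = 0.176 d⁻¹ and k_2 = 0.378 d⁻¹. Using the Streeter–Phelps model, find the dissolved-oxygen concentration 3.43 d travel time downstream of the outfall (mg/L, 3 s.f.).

DO ≈ 1.96 mg/L

Mixed DO = (24.7×7.76 + 5.01×0.665)/(24.7+5.01) = 195.0/29.71 = 6.564 mg/L.
Mixed L₀ = (24.7×1.87 + 5.01×162)/(29.71) = 857.8/29.71 = 28.87 mg/L.
Initial deficit D₀ = C_s − DO₀ = 9.69 − 6.564 = 3.126 mg/L.
D(3.43) = [0.176×28.87/(0.378−0.176)](e^(−0.176×3.43) − e^(−0.378×3.43)) + 3.126 e^(−0.378×3.43)
= 25.16 × (0.5468 − 0.2735) + 3.126 × 0.2735 = 7.731 mg/L.
DO = 9.69 − 7.731 = 1.959 mg/L.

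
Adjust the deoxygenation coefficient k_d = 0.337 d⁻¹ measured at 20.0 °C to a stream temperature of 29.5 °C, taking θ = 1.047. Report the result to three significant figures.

k_d(T₂) = k_d(T₁) · θ^(T₂−T₁) = 0.337 × 1.047^(29.5−20.0)
= 0.337 × 1.047^9.50 = 0.337 × 1.547 = 0.5213 d⁻¹.

k_d ≈ 0.521 d⁻¹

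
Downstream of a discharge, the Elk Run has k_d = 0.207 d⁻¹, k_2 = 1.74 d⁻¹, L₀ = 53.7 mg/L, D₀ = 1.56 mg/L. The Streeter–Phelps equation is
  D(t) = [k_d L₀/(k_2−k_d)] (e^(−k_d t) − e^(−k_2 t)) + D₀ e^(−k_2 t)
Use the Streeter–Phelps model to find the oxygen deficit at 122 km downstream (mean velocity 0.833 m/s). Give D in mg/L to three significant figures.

Travel time t = x/v = 122 km / (0.833 m/s) = 122000 m / 0.833 m/s = 146500 s = 1.695 d.
k_d L₀/(k_2−k_d) = 0.207×53.7/(1.74−0.207) = 11.12/1.533 = 7.251 mg/L.
e^(−k_d t) = e^(−0.207×1.695) = 0.7041; e^(−k_2 t) = e^(−1.74×1.695) = 0.05237.
D = 7.251 × (0.7041 − 0.05237) + 1.56 × 0.05237 = 4.725 + 0.08169 = 4.807 mg/L.

D ≈ 4.81 mg/L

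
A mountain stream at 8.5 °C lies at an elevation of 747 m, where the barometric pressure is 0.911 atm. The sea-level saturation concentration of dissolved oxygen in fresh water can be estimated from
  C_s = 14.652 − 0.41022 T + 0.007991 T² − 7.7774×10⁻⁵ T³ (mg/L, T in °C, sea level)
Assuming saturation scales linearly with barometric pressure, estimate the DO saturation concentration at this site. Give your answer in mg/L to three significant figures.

At sea level: C_s = 14.652 − 0.41022×8.5 + 0.007991×8.5² − 7.7774×10⁻⁵×8.5³ = 11.69 mg/L.
Pressure correction: C_s' = 11.69 × 0.911 = 10.65 mg/L.

C_s ≈ 10.7 mg/L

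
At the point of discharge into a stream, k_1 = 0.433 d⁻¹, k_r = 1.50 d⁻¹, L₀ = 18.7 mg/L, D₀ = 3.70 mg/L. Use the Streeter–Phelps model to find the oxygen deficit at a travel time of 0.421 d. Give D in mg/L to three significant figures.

k_1 L₀/(k_r−k_1) = 0.433×18.7/(1.50−0.433) = 8.097/1.067 = 7.589 mg/L.
e^(−k_1 t) = e^(−0.433×0.4210) = 0.8334; e^(−k_r t) = e^(−1.50×0.4210) = 0.5318.
D = 7.589 × (0.8334 − 0.5318) + 3.70 × 0.5318 = 2.288 + 1.968 = 4.256 mg/L.

D ≈ 4.26 mg/L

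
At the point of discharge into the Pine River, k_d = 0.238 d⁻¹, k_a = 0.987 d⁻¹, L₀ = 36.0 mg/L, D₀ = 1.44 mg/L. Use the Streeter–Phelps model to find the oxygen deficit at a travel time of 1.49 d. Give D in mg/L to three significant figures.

D ≈ 5.73 mg/L

k_d L₀/(k_a−k_d) = 0.238×36.0/(0.987−0.238) = 8.568/0.7490 = 11.44 mg/L.
e^(−k_d t) = e^(−0.238×1.490) = 0.7014; e^(−k_a t) = e^(−0.987×1.490) = 0.2298.
D = 11.44 × (0.7014 − 0.2298) + 1.44 × 0.2298 = 5.395 + 0.3309 = 5.726 mg/L.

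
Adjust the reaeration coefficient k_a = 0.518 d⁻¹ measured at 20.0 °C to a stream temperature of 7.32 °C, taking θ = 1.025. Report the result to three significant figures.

k_a ≈ 0.379 d⁻¹

k_a(T₂) = k_a(T₁) · θ^(T₂−T₁) = 0.518 × 1.025^(7.32−20.0)
= 0.518 × 1.025^-12.7 = 0.518 × 0.7312 = 0.3787 d⁻¹.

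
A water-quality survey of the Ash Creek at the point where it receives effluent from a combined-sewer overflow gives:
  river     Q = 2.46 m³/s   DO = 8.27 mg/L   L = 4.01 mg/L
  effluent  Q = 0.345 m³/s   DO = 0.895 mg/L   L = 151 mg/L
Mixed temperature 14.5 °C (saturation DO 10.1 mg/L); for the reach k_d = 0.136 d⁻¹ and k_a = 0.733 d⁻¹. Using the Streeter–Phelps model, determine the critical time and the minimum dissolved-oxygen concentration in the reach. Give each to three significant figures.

Mixed DO = (2.46×8.27 + 0.345×0.895)/(2.46+0.345) = 20.65/2.805 = 7.363 mg/L.
Mixed L₀ = (2.46×4.01 + 0.345×151)/(2.805) = 61.96/2.805 = 22.09 mg/L.
Initial deficit D₀ = C_s − DO₀ = 10.1 − 7.363 = 2.737 mg/L.
t_c = (1/0.5970) ln[(0.733/0.136)(1 − 2.737×0.5970/(0.136×22.09))] = 1.675 × ln(2.458) = 1.506 d.
D_c = (0.136/0.733) × 22.09 × e^(−0.136×1.506) = 0.1855 × 22.09 × 0.8147 = 3.339 mg/L.
Minimum DO = 10.1 − 3.339 = 6.761 mg/L.

t_c ≈ 1.51 d; minimum DO ≈ 6.76 mg/L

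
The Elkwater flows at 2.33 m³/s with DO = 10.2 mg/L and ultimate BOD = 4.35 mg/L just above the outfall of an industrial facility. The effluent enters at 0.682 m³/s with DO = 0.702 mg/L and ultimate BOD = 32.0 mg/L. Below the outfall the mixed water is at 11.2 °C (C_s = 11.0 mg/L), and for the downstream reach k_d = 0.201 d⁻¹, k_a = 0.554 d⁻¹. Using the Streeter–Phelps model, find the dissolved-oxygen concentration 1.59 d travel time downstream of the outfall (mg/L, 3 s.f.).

DO ≈ 7.89 mg/L

Mixed DO = (2.33×10.2 + 0.682×0.702)/(2.33+0.682) = 24.24/3.012 = 8.049 mg/L.
Mixed L₀ = (2.33×4.35 + 0.682×32.0)/(3.012) = 31.96/3.012 = 10.61 mg/L.
Initial deficit D₀ = C_s − DO₀ = 11.0 − 8.049 = 2.951 mg/L.
D(1.59) = [0.201×10.61/(0.554−0.201)](e^(−0.201×1.59) − e^(−0.554×1.59)) + 2.951 e^(−0.554×1.59)
= 6.042 × (0.7264 − 0.4144) + 2.951 × 0.4144 = 3.108 mg/L.
DO = 11.0 − 3.108 = 7.892 mg/L.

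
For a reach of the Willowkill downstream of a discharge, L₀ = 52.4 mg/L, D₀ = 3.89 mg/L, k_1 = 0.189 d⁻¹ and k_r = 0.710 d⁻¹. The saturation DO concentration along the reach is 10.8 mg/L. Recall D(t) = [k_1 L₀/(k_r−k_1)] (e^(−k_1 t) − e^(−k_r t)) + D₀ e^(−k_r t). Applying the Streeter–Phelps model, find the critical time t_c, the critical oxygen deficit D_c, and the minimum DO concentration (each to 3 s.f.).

t_c ≈ 2.10 d; D_c ≈ 9.38 mg/L; min DO ≈ 1.42 mg/L

With k_r/k_1 = 3.757 and 1 − D₀(k_r−k_1)/(k_1 L₀) = 0.7954,
t_c = ln(3.757 × 0.7954) / (0.710 − 0.189) = ln(2.988) / 0.5210 = 1.095/0.5210 = 2.101 d.
L(t_c) = L₀ e^(−k_1 t_c) = 52.4 × 0.6723 = 35.23 mg/L, and at the critical point k_r D_c = k_1 L, so D_c = (0.189/0.710) × 35.23 = 9.378 mg/L.
Minimum DO = C_s − D_c = 10.8 − 9.378 = 1.422 mg/L.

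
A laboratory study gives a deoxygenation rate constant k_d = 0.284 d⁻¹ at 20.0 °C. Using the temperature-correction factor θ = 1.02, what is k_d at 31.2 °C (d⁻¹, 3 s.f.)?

k_d ≈ 0.355 d⁻¹

k_d(T₂) = k_d(T₁) · θ^(T₂−T₁) = 0.284 × 1.02^(31.2−20.0)
= 0.284 × 1.02^11.2 = 0.284 × 1.248 = 0.3545 d⁻¹.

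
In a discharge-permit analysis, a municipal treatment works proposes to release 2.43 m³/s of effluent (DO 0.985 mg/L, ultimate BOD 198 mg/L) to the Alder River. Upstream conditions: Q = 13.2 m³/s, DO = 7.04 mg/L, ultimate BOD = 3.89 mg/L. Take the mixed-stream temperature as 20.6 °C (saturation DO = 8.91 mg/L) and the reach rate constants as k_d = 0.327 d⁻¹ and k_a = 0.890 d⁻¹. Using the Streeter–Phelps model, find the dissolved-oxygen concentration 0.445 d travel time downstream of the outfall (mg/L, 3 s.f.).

Mixed DO = (13.2×7.04 + 2.43×0.985)/(13.2+2.43) = 95.32/15.63 = 6.099 mg/L.
Mixed L₀ = (13.2×3.89 + 2.43×198)/(15.63) = 532.5/15.63 = 34.07 mg/L.
Initial deficit D₀ = C_s − DO₀ = 8.91 − 6.099 = 2.811 mg/L.
D(0.445) = [0.327×34.07/(0.890−0.327)](e^(−0.327×0.445) − e^(−0.890×0.445)) + 2.811 e^(−0.890×0.445)
= 19.79 × (0.8646 − 0.6730) + 2.811 × 0.6730 = 5.683 mg/L.
DO = 8.91 − 5.683 = 3.227 mg/L.

DO ≈ 3.23 mg/L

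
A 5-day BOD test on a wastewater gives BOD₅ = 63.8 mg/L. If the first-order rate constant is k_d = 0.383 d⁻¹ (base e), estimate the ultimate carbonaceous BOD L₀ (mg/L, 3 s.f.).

L₀ ≈ 74.8 mg/L

BOD₅ = L₀(1 − e^(−5k_d)) ⇒ L₀ = BOD₅ / (1 − e^(−5×0.383))
= 63.8 / (1 − 0.1473) = 63.8 / 0.8527 = 74.82 mg/L.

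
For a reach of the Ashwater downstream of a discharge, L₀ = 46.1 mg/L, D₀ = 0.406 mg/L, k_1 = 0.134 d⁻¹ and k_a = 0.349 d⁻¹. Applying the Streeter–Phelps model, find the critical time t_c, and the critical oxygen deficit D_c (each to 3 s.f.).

t_c = [1/(k_a−k_1)] ln[(k_a/k_1)(1 − D₀(k_a−k_1)/(k_1 L₀))]
= [1/(0.349−0.134)] ln[(0.349/0.134)(1 − 0.406×0.2150/(0.134×46.1))]
= (1/0.2150) ln[2.604 × 0.9859] = 4.651 × ln(2.568) = 4.651 × 0.9430 = 4.386 d.
D_c = (k_1/k_a) L₀ e^(−k_1 t_c) = (0.134/0.349) × 46.1 × e^(−0.134×4.386) = 0.3840 × 46.1 × 0.5556 = 9.834 mg/L.

t_c ≈ 4.39 d; D_c ≈ 9.83 mg/L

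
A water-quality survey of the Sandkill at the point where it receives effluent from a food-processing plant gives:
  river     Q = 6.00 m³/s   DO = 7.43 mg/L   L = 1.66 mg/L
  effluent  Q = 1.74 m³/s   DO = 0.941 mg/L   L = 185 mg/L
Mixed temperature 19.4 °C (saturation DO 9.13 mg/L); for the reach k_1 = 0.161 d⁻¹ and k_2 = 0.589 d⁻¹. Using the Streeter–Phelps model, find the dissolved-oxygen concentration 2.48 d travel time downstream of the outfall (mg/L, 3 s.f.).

Mixed DO = (6.00×7.43 + 1.74×0.941)/(6.00+1.74) = 46.22/7.740 = 5.971 mg/L.
Mixed L₀ = (6.00×1.66 + 1.74×185)/(7.740) = 331.9/7.740 = 42.88 mg/L.
Initial deficit D₀ = C_s − DO₀ = 9.13 − 5.971 = 3.159 mg/L.
D(2.48) = [0.161×42.88/(0.589−0.161)](e^(−0.161×2.48) − e^(−0.589×2.48)) + 3.159 e^(−0.589×2.48)
= 16.13 × (0.6708 − 0.2321) + 3.159 × 0.2321 = 7.809 mg/L.
DO = 9.13 − 7.809 = 1.321 mg/L.

DO ≈ 1.32 mg/L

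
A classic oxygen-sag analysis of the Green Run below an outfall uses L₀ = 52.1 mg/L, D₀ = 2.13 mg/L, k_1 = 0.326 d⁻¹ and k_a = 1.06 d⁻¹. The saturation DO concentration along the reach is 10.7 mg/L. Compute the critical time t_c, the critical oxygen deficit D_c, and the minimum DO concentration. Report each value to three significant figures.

With k_a/k_1 = 3.252 and 1 − D₀(k_a−k_1)/(k_1 L₀) = 0.9080,
t_c = ln(3.252 × 0.9080) / (1.06 − 0.326) = ln(2.952) / 0.7340 = 1.083/0.7340 = 1.475 d.
D_c = (k_1/k_a) L₀ e^(−k_1 t_c) = (0.326/1.06) × 52.1 × e^(−0.326×1.475) = 0.3075 × 52.1 × 0.6183 = 9.907 mg/L.
Minimum DO = C_s − D_c = 10.7 − 9.907 = 0.7931 mg/L.

t_c ≈ 1.47 d; D_c ≈ 9.91 mg/L; min DO ≈ 0.793 mg/L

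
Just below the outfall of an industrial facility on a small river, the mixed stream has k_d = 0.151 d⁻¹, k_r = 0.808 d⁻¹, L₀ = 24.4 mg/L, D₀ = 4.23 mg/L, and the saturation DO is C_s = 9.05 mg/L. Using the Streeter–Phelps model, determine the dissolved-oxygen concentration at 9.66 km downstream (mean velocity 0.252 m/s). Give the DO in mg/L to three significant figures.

DO ≈ 4.77 mg/L

Travel time t = x/v = 9.66 km / (0.252 m/s) = 9660 m / 0.252 m/s = 38330 s = 0.4437 d.
k_d L₀/(k_r−k_d) = 0.151×24.4/(0.808−0.151) = 3.684/0.6570 = 5.608 mg/L.
e^(−k_d t) = e^(−0.151×0.4437) = 0.9352; e^(−k_r t) = e^(−0.808×0.4437) = 0.6987.
D = 5.608 × (0.9352 − 0.6987) + 4.23 × 0.6987 = 1.326 + 2.956 = 4.282 mg/L.
DO = C_s − D = 9.05 − 4.282 = 4.768 mg/L.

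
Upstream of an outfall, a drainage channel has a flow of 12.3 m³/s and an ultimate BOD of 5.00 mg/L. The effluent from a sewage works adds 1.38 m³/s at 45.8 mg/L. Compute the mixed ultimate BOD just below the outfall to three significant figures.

Flow-weighted mixing: C = (Q_r C_r + Q_w C_w)/(Q_r + Q_w)
= (12.3×5.00 + 1.38×45.8)/(12.3 + 1.38) = 124.7/13.68 = 9.116 mg/L.

9.12 mg/L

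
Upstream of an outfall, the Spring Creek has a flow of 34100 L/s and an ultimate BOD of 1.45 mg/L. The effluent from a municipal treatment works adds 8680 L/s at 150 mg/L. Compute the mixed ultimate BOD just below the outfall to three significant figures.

31.6 mg/L

Flow-weighted mixing: C = (Q_r C_r + Q_w C_w)/(Q_r + Q_w)
= (34100×1.45 + 8680×150)/(34100 + 8680) = 1.351×10^6/42780 = 31.59 mg/L.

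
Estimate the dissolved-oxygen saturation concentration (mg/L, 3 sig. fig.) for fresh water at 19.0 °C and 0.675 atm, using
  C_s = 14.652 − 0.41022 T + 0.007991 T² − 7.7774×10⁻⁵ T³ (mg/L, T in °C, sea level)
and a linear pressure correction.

C_s ≈ 6.22 mg/L

At sea level: C_s = 14.652 − 0.41022×19.0 + 0.007991×19.0² − 7.7774×10⁻⁵×19.0³ = 9.209 mg/L.
Pressure correction: C_s' = 9.209 × 0.675 = 6.216 mg/L.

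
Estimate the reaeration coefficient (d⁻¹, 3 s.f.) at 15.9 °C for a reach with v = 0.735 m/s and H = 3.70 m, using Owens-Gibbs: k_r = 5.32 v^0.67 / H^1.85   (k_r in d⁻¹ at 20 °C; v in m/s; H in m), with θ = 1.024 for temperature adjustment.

k_r(20) = 5.32 × 0.735^0.67 / 3.70^1.85 = 5.32 × 0.8136 / 11.25 = 0.3847 d⁻¹.
k_r(15.9) = 0.3847 × 1.024^(15.9−20) = 0.3847 × 0.9073 = 0.3491 d⁻¹.

k_r ≈ 0.349 d⁻¹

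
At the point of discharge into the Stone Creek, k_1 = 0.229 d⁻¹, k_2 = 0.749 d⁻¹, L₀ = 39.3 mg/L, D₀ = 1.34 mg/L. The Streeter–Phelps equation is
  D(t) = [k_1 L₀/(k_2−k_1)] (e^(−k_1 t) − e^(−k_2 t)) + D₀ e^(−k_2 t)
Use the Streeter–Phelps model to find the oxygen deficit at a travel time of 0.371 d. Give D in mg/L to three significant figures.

k_1 L₀/(k_2−k_1) = 0.229×39.3/(0.749−0.229) = 9.000/0.5200 = 17.31 mg/L.
e^(−k_1 t) = e^(−0.229×0.3710) = 0.9185; e^(−k_2 t) = e^(−0.749×0.3710) = 0.7574.
D = 17.31 × (0.9185 − 0.7574) + 1.34 × 0.7574 = 2.789 + 1.015 = 3.804 mg/L.

D ≈ 3.80 mg/L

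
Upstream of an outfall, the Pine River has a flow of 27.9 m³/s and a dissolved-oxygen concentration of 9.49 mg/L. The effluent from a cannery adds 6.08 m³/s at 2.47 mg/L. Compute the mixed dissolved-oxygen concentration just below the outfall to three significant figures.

8.23 mg/L

Flow-weighted mixing: C = (Q_r C_r + Q_w C_w)/(Q_r + Q_w)
= (27.9×9.49 + 6.08×2.47)/(27.9 + 6.08) = 279.8/33.98 = 8.234 mg/L.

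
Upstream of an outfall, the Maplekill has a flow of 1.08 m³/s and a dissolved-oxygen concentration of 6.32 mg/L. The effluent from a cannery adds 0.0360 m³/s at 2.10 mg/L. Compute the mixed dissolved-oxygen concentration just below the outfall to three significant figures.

Flow-weighted mixing: C = (Q_r C_r + Q_w C_w)/(Q_r + Q_w)
= (1.08×6.32 + 0.0360×2.10)/(1.08 + 0.0360) = 6.901/1.116 = 6.184 mg/L.

6.18 mg/L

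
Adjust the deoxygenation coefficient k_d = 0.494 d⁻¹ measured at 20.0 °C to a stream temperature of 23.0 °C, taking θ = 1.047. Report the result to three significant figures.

k_d ≈ 0.567 d⁻¹

k_d(T₂) = k_d(T₁) · θ^(T₂−T₁) = 0.494 × 1.047^(23.0−20.0)
= 0.494 × 1.047^3.00 = 0.494 × 1.148 = 0.5670 d⁻¹.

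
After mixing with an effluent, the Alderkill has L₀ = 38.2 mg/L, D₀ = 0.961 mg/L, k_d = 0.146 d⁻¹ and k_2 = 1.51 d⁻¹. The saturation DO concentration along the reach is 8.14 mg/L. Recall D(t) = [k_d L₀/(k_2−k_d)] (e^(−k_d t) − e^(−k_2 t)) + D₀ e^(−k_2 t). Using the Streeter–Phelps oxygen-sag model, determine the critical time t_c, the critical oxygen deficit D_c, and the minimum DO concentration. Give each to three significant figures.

At the critical point dD/dt = 0, so k_d L₀ e^(−k_d t) = k_2 D. Substituting D(t) from the Streeter–Phelps equation and solving for t gives
t_c = ln[(k_2/k_d)(1 − D₀(k_2−k_d)/(k_d L₀))] / (k_2−k_d).
Here k_2−k_d = 1.364 d⁻¹ and 1 − D₀(k_2−k_d)/(k_d L₀) = 1 − 0.961×1.364/(0.146×38.2) = 0.7650, so
t_c = ln(10.34 × 0.7650) / 1.364 = 2.068 / 1.364 = 1.516 d.
L(t_c) = L₀ e^(−k_d t_c) = 38.2 × 0.8014 = 30.61 mg/L, and at the critical point k_2 D_c = k_d L, so D_c = (0.146/1.51) × 30.61 = 2.960 mg/L.
Minimum DO = C_s − D_c = 8.14 − 2.960 = 5.180 mg/L.

t_c ≈ 1.52 d; D_c ≈ 2.96 mg/L; min DO ≈ 5.18 mg/L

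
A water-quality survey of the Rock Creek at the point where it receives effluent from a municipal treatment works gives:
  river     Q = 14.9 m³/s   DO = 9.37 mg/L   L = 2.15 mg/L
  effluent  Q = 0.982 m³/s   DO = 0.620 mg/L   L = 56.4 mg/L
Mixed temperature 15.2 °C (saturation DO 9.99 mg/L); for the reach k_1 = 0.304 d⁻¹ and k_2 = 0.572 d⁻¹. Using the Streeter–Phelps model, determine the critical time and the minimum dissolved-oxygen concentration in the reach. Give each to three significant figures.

t_c ≈ 1.59 d; minimum DO ≈ 8.19 mg/L

Mixed DO = (14.9×9.37 + 0.982×0.620)/(14.9+0.982) = 140.2/15.88 = 8.829 mg/L.
Mixed L₀ = (14.9×2.15 + 0.982×56.4)/(15.88) = 87.42/15.88 = 5.504 mg/L.
Initial deficit D₀ = C_s − DO₀ = 9.99 − 8.829 = 1.161 mg/L.
t_c = (1/0.2680) ln[(0.572/0.304)(1 − 1.161×0.2680/(0.304×5.504))] = 3.731 × ln(1.532) = 1.591 d.
D_c = (0.304/0.572) × 5.504 × e^(−0.304×1.591) = 0.5315 × 5.504 × 0.6165 = 1.804 mg/L.
Minimum DO = 9.99 − 1.804 = 8.186 mg/L.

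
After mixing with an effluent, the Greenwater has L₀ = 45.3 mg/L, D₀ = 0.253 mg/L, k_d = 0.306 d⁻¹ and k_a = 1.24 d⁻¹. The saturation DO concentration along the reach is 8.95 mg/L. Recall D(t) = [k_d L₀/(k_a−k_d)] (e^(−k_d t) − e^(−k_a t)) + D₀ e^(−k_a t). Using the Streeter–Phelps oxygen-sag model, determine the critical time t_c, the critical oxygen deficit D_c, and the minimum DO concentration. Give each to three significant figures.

t_c ≈ 1.48 d; D_c ≈ 7.11 mg/L; min DO ≈ 1.84 mg/L

t_c = [1/(k_a−k_d)] ln[(k_a/k_d)(1 − D₀(k_a−k_d)/(k_d L₀))]
= [1/(1.24−0.306)] ln[(1.24/0.306)(1 − 0.253×0.9340/(0.306×45.3))]
= (1/0.9340) ln[4.052 × 0.9830] = 1.071 × ln(3.983) = 1.071 × 1.382 = 1.480 d.
D_c = (k_d/k_a) L₀ e^(−k_d t_c) = (0.306/1.24) × 45.3 × e^(−0.306×1.480) = 0.2468 × 45.3 × 0.6358 = 7.108 mg/L.
Minimum DO = C_s − D_c = 8.95 − 7.108 = 1.842 mg/L.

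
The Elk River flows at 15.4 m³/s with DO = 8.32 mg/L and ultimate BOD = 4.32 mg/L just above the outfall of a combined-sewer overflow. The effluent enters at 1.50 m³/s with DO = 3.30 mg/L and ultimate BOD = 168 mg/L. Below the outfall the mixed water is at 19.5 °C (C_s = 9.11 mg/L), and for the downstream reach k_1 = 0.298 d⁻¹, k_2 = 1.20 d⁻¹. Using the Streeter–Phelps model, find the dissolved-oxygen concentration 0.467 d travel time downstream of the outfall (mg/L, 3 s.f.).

Mixed DO = (15.4×8.32 + 1.50×3.30)/(15.4+1.50) = 133.1/16.90 = 7.874 mg/L.
Mixed L₀ = (15.4×4.32 + 1.50×168)/(16.90) = 318.5/16.90 = 18.85 mg/L.
Initial deficit D₀ = C_s − DO₀ = 9.11 − 7.874 = 1.236 mg/L.
D(0.467) = [0.298×18.85/(1.20−0.298)](e^(−0.298×0.467) − e^(−1.20×0.467)) + 1.236 e^(−1.20×0.467)
= 6.227 × (0.8701 − 0.5710) + 1.236 × 0.5710 = 2.568 mg/L.
DO = 9.11 − 2.568 = 6.542 mg/L.

DO ≈ 6.54 mg/L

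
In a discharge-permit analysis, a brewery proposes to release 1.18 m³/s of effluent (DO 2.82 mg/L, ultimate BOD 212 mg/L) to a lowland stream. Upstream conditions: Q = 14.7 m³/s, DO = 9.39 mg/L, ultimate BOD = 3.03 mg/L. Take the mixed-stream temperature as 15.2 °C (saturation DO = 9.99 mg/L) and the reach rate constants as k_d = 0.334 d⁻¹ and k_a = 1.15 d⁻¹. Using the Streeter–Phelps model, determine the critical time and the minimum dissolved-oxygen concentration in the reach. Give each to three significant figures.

t_c ≈ 1.33 d; minimum DO ≈ 6.53 mg/L

Mixed DO = (14.7×9.39 + 1.18×2.82)/(14.7+1.18) = 141.4/15.88 = 8.902 mg/L.
Mixed L₀ = (14.7×3.03 + 1.18×212)/(15.88) = 294.7/15.88 = 18.56 mg/L.
Initial deficit D₀ = C_s − DO₀ = 9.99 − 8.902 = 1.088 mg/L.
t_c = (1/0.8160) ln[(1.15/0.334)(1 − 1.088×0.8160/(0.334×18.56))] = 1.225 × ln(2.950) = 1.326 d.
D_c = (0.334/1.15) × 18.56 × e^(−0.334×1.326) = 0.2904 × 18.56 × 0.6422 = 3.462 mg/L.
Minimum DO = 9.99 − 3.462 = 6.528 mg/L.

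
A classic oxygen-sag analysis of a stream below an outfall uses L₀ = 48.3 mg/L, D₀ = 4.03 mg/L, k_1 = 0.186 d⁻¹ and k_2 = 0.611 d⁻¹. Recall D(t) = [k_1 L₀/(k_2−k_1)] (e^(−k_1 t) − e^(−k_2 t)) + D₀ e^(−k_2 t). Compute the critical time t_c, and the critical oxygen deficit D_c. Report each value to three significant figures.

With k_2/k_1 = 3.285 and 1 − D₀(k_2−k_1)/(k_1 L₀) = 0.8094,
t_c = ln(3.285 × 0.8094) / (0.611 − 0.186) = ln(2.659) / 0.4250 = 0.9778/0.4250 = 2.301 d.
D_c = (k_1/k_2) L₀ e^(−k_1 t_c) = (0.186/0.611) × 48.3 × e^(−0.186×2.301) = 0.3044 × 48.3 × 0.6518 = 9.584 mg/L.

t_c ≈ 2.30 d; D_c ≈ 9.58 mg/L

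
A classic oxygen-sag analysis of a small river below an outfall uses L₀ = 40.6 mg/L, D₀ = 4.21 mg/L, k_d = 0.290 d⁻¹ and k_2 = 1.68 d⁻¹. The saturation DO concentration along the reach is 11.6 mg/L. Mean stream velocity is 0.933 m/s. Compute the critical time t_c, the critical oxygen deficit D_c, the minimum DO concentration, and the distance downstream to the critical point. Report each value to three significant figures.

With k_2/k_d = 5.793 and 1 − D₀(k_2−k_d)/(k_d L₀) = 0.5030,
t_c = ln(5.793 × 0.5030) / (1.68 − 0.290) = ln(2.914) / 1.390 = 1.069/1.390 = 0.7694 d.
D_c = (k_d/k_2) L₀ e^(−k_d t_c) = (0.290/1.68) × 40.6 × e^(−0.290×0.7694) = 0.1726 × 40.6 × 0.8000 = 5.607 mg/L.
Minimum DO = C_s − D_c = 11.6 − 5.607 = 5.993 mg/L.
x_c = v t_c = 0.933 m/s × 0.7694 d × 86400 s/d = 62020 m ≈ 62.0 km.

t_c ≈ 0.769 d; D_c ≈ 5.61 mg/L; min DO ≈ 5.99 mg/L; x_c ≈ 62.0 km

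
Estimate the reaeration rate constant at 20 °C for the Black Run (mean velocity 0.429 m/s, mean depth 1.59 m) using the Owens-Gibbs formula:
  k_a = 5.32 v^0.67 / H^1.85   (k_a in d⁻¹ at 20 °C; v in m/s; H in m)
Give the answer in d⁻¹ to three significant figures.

k_a ≈ 1.28 d⁻¹

k_a = 5.32 × 0.429^0.67 / 1.59^1.85 = 5.32 × 0.5672 / 2.358 = 1.280 d⁻¹.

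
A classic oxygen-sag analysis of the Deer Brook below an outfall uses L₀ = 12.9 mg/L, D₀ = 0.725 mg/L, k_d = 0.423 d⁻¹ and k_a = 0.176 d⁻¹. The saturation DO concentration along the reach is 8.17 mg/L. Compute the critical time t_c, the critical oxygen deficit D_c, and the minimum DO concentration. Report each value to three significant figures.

t_c ≈ 3.42 d; D_c ≈ 7.30 mg/L; min DO ≈ 0.871 mg/L

At the critical point dD/dt = 0, so k_d L₀ e^(−k_d t) = k_a D. Substituting D(t) from the Streeter–Phelps equation and solving for t gives
t_c = ln[(k_a/k_d)(1 − D₀(k_a−k_d)/(k_d L₀))] / (k_a−k_d).
Here k_a−k_d = -0.2470 d⁻¹ and 1 − D₀(k_a−k_d)/(k_d L₀) = 1 − 0.725×-0.2470/(0.423×12.9) = 1.033, so
t_c = ln(0.4161 × 1.033) / -0.2470 = -0.8446 / -0.2470 = 3.419 d.
D_c = (k_d/k_a) L₀ e^(−k_d t_c) = (0.423/0.176) × 12.9 × e^(−0.423×3.419) = 2.403 × 12.9 × 0.2354 = 7.299 mg/L.
Minimum DO = C_s − D_c = 8.17 − 7.299 = 0.8713 mg/L.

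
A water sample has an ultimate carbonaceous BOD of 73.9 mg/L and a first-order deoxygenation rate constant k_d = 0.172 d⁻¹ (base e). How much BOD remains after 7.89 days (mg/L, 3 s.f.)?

L_t = L₀ e^(−k_d t) = 73.9 × e^(−0.172×7.89) = 73.9 × 0.2574 = 19.02 mg/L.

L ≈ 19.0 mg/L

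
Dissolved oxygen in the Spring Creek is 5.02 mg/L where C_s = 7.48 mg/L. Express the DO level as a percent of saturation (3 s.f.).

% saturation = C/C_s × 100 = 5.02/7.48 × 100 = 67.1 %.

67.1 % saturation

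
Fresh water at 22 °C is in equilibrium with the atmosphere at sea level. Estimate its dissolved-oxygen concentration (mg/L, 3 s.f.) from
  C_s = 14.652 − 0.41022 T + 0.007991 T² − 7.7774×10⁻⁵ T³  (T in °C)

C_s ≈ 8.67 mg/L

C_s = 14.652 − 0.41022×22 + 0.007991×22² − 7.7774×10⁻⁵×22³ = 8.667 mg/L.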